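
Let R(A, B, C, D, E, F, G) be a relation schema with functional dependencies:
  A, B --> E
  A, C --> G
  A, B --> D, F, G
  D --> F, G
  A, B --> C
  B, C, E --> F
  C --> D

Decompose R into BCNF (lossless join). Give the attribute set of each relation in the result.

Candidate key of the original relation: {A, B}.
Within {A, B, C, D, E, F, G}: {A, C}⁺ ∩ {A, B, C, D, E, F, G} = {A, C, D, F, G}, not the whole set, so A, C --> D, F, G violates BCNF; decompose into {A, C, D, F, G} and {A, B, C, E}.
Within {A, C, D, F, G}: {D}⁺ ∩ {A, C, D, F, G} = {D, F, G}, not the whole set, so D --> F, G violates BCNF; decompose into {D, F, G} and {A, C, D}.
{D, F, G} is in BCNF.
Within {A, C, D}: {C}⁺ ∩ {A, C, D} = {C, D}, not the whole set, so C --> D violates BCNF; decompose into {C, D} and {A, C}.
{C, D} is in BCNF.
{A, C} is in BCNF.
{A, B, C, E} is in BCNF.

{A, B, C, E}; {C, D}; {D, F, G}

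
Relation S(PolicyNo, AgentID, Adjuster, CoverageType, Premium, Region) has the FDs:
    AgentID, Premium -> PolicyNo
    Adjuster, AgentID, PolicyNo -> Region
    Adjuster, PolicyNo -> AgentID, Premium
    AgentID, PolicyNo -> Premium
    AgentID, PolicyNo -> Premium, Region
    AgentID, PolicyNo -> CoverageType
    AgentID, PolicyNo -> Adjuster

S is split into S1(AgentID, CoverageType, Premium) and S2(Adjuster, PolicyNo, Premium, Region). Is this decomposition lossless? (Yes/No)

No

S1 ∩ S2 = {Premium}; its closure under F is {Premium}.
S1 ⊄ {Premium} and S2 ⊄ {Premium}, so the split is lossy.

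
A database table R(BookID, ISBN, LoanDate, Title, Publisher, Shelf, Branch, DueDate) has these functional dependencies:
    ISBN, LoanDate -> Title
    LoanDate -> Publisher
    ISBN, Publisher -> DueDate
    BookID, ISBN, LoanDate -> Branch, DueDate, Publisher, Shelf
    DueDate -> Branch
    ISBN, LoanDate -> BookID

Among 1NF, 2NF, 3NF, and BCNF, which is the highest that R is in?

Candidate key: {ISBN, LoanDate}. Prime attributes: {ISBN, LoanDate}.
For LoanDate -> Publisher we have {LoanDate}⁺ = {LoanDate, Publisher}; {LoanDate} is not a superkey, so BCNF fails.
Because {Publisher} is non-prime and the left side of LoanDate -> Publisher is not a superkey, the relation is not in 3NF.
Since {LoanDate} ⊂ {ISBN, LoanDate} and {LoanDate}⁺ ⊇ {Publisher} with {Publisher} non-prime, there is a partial dependency; 2NF fails.

1NF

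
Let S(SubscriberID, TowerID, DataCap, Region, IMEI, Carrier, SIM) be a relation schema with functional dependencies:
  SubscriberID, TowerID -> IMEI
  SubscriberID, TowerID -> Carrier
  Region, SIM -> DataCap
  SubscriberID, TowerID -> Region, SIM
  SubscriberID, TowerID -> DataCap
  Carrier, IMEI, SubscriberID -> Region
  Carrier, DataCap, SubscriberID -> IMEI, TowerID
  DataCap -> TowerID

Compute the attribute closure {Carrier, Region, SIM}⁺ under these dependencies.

{Carrier, DataCap, Region, SIM, TowerID}

Start with {Carrier, Region, SIM}.
Region, SIM -> DataCap applies; add {DataCap} → now {Carrier, DataCap, Region, SIM}.
DataCap -> TowerID applies; add {TowerID} → now {Carrier, DataCap, Region, SIM, TowerID}.
No further FD applies.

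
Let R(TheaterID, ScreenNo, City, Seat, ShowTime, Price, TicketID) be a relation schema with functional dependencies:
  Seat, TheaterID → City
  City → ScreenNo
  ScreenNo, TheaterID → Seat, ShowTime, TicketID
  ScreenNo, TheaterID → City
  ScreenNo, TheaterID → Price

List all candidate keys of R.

{TheaterID} never appears on the right of any FD, so every key must include it.
{City, TheaterID}⁺ = {City, Price, ScreenNo, Seat, ShowTime, TheaterID, TicketID} — all of the relation — so {City, TheaterID} is a candidate key.
{ScreenNo, TheaterID}⁺ = {City, Price, ScreenNo, Seat, ShowTime, TheaterID, TicketID} — all of the relation — so {ScreenNo, TheaterID} is a candidate key.
{Seat, TheaterID}⁺ = {City, Price, ScreenNo, Seat, ShowTime, TheaterID, TicketID} — all of the relation — so {Seat, TheaterID} is a candidate key.
Any other superkey properly contains one of these, so there are no further candidate keys.

{City, TheaterID}, {ScreenNo, TheaterID}, {Seat, TheaterID}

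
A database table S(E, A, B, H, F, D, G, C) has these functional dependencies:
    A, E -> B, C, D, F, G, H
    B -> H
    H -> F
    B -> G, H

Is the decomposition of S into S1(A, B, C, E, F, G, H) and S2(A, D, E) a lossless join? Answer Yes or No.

Yes

S1 ∩ S2 = {A, E}; its closure under F is {A, B, C, D, E, F, G, H}.
This includes all of S1, so the common attributes are a superkey of S1 — the join is lossless.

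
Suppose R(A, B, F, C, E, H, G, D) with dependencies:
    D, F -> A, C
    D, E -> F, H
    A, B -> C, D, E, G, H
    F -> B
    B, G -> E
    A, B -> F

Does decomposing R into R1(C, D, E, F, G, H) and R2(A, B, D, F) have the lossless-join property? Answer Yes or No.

Yes

The shared attributes are {D, F} and {D, F}⁺ = {A, B, C, D, E, F, G, H}.
R1 is contained in that closure, so R1 ∩ R2 -> R1 holds and the join is lossless.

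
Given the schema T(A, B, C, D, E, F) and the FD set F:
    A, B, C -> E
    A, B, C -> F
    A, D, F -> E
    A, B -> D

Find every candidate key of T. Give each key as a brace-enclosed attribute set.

{A, B, C}

{A, B, C} never appear on the right of any FD, so every key must include all of them.
{A, B, C} is a candidate key since {A, B, C}⁺ = {A, B, C, D, E, F} covers every attribute.
No other minimal set has full closure, so this is the only candidate key.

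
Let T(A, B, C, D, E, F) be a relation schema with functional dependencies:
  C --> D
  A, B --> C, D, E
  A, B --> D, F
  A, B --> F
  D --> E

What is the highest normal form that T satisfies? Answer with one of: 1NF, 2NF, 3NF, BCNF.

2NF

Candidate key: {A, B}. Prime attributes: {A, B}.
C --> D: {C}⁺ = {C, D, E}, which is not all of the attributes, so the left side is not a superkey — BCNF is violated.
C --> D determines the non-prime attribute {D} from a non-superkey — 3NF is violated.
No non-prime attribute depends on a proper subset of any candidate key, so 2NF holds.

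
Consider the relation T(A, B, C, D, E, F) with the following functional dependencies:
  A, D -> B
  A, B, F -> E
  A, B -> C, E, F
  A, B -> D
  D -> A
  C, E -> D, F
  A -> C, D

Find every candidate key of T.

{A}, {C, E}, {D}

{A} is a candidate key since {A}⁺ = {A, B, C, D, E, F} covers every attribute.
{D} is a candidate key since {D}⁺ = {A, B, C, D, E, F} covers every attribute.
{C, E} is a candidate key since {C, E}⁺ = {A, B, C, D, E, F} covers every attribute.
Any other superkey properly contains one of these, so there are no further candidate keys.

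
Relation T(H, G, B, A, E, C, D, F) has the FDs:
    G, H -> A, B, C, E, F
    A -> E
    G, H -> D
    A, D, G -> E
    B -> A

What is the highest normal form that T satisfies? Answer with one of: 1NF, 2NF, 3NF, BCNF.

2NF

Candidate key: {G, H}. Prime attributes: {G, H}.
For A -> E we have {A}⁺ = {A, E}; {A} is not a superkey, so BCNF fails.
Because {E} is non-prime and the left side of A -> E is not a superkey, the relation is not in 3NF.
No non-prime attribute depends on a proper subset of any candidate key, so 2NF holds.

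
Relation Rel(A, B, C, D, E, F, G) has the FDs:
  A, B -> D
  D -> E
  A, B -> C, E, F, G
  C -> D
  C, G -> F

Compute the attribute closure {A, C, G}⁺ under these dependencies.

{A, C, D, E, F, G}

Start with {A, C, G}.
C -> D applies; add {D} → now {A, C, D, G}.
C, G -> F applies; add {F} → now {A, C, D, F, G}.
D -> E applies; add {E} → now {A, C, D, E, F, G}.
No further FD applies.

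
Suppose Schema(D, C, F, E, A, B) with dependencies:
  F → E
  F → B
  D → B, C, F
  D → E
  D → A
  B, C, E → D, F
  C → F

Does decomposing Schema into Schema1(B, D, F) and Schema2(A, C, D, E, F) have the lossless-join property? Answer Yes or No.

Yes

Schema1 ∩ Schema2 = {D, F}; its closure under F is {A, B, C, D, E, F}.
This includes all of Schema1, so the common attributes are a superkey of Schema1 — the join is lossless.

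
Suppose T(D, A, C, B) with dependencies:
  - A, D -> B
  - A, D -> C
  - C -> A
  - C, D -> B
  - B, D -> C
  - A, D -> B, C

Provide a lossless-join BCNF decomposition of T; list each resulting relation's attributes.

Candidate keys of the original relation: {A, D}, {B, D}, {C, D}.
{A, B, C, D}: {C} determines {A, C} here but is not a superkey — split on C -> A, giving {A, C} and {B, C, D}.
{A, C} has no BCNF violation.
{B, C, D} has no BCNF violation.

{A, C}; {B, C, D}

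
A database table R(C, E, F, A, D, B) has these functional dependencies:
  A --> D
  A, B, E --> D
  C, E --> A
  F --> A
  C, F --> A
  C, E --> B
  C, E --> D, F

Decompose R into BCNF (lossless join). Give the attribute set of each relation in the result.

{A, D}; {A, F}; {B, C, E, F}

Candidate key of the original relation: {C, E}.
Within {A, B, C, D, E, F}: {A}⁺ ∩ {A, B, C, D, E, F} = {A, D}, not the whole set, so A --> D violates BCNF; decompose into {A, D} and {A, B, C, E, F}.
{A, D} is in BCNF.
Within {A, B, C, E, F}: {F}⁺ ∩ {A, B, C, E, F} = {A, F}, not the whole set, so F --> A violates BCNF; decompose into {A, F} and {B, C, E, F}.
{A, F} is in BCNF.
{B, C, E, F} is in BCNF.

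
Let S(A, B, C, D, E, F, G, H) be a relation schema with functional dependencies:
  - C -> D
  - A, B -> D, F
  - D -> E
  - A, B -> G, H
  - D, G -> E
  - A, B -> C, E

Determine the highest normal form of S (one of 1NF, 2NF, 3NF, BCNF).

Candidate key: {A, B}. Prime attributes: {A, B}.
C -> D breaks BCNF: {C}⁺ = {C, D, E}, so {C} is not a superkey.
Because {D} is non-prime and the left side of C -> D is not a superkey, the relation is not in 3NF.
Checking every proper subset of each key, none determines a non-prime attribute — 2NF is satisfied.

2NF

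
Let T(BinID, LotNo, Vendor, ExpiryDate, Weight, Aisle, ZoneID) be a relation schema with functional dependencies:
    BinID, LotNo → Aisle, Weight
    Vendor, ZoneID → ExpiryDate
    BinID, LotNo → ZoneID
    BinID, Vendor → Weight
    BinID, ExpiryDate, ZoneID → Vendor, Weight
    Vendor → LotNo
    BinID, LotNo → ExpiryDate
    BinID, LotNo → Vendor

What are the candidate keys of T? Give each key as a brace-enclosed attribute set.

{BinID, ExpiryDate, ZoneID}, {BinID, LotNo}, {BinID, Vendor}

{BinID} never appears on the right of any FD, so every key must include it.
{BinID, LotNo} is a candidate key since {BinID, LotNo}⁺ = {Aisle, BinID, ExpiryDate, LotNo, Vendor, Weight, ZoneID} covers every attribute.
{BinID, Vendor} is a candidate key since {BinID, Vendor}⁺ = {Aisle, BinID, ExpiryDate, LotNo, Vendor, Weight, ZoneID} covers every attribute.
{BinID, ExpiryDate, ZoneID} is a candidate key since {BinID, ExpiryDate, ZoneID}⁺ = {Aisle, BinID, ExpiryDate, LotNo, Vendor, Weight, ZoneID} covers every attribute.
These are minimal and exhaustive — every other superkey contains one of them.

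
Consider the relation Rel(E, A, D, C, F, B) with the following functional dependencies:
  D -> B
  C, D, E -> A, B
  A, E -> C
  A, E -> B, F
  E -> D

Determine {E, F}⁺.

{B, D, E, F}

Start with {E, F}.
E -> D applies; add {D} → now {D, E, F}.
D -> B applies; add {B} → now {B, D, E, F}.
No further FD applies.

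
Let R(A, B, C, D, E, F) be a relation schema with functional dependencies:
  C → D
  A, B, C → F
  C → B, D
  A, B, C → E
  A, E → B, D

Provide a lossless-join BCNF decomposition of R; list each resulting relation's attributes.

Candidate key of the original relation: {A, C}.
In {A, B, C, D, E, F}, {C} is not a superkey ({C}⁺ restricted to this set is {B, C, D}), so split on C → B, D into {B, C, D} and {A, C, E, F}.
{B, C, D}: every determinant is a superkey — BCNF.
{A, C, E, F}: every determinant is a superkey — BCNF.

{A, C, E, F}; {B, C, D}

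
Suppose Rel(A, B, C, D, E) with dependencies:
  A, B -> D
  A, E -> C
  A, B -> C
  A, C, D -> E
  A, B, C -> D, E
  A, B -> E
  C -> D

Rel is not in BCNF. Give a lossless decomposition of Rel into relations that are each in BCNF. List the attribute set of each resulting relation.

{A, B, E}; {A, C, E}; {C, D}

Candidate key of the original relation: {A, B}.
Within {A, B, C, D, E}: {A, E}⁺ ∩ {A, B, C, D, E} = {A, C, D, E}, not the whole set, so A, E -> C, D violates BCNF; decompose into {A, C, D, E} and {A, B, E}.
Within {A, C, D, E}: {C}⁺ ∩ {A, C, D, E} = {C, D}, not the whole set, so C -> D violates BCNF; decompose into {C, D} and {A, C, E}.
{C, D} is in BCNF.
{A, C, E} is in BCNF.
{A, B, E} is in BCNF.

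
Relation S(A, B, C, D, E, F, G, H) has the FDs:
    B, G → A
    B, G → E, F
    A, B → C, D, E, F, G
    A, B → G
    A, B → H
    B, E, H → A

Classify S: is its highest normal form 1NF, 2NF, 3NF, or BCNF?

Candidate keys: {A, B}, {B, E, H}, {B, G}. Prime attributes: {A, B, E, G, H}.
The left-hand side of every FD is a superkey, so BCNF is satisfied.

BCNF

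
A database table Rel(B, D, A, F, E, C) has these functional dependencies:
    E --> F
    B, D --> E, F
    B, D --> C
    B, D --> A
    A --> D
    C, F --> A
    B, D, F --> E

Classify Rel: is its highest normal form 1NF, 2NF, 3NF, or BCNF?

Candidate keys: {A, B}, {B, C, E}, {B, C, F}, {B, D}. Prime attributes: {A, B, C, D, E, F}.
For E --> F we have {E}⁺ = {E, F}; {E} is not a superkey, so BCNF fails.
Since {F} ⊆ prime attributes and every other non-superkey FD also has a prime right side, the schema is in 3NF.

3NF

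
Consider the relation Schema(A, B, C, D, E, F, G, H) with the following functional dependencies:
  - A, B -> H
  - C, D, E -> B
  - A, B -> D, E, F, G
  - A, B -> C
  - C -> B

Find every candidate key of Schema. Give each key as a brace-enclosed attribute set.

{A, B}, {A, C}

{A} never appears on the right of any FD, so every key must include it.
Closure of {A, B} is {A, B, C, D, E, F, G, H}, the whole schema; {A, B} is a candidate key.
Closure of {A, C} is {A, B, C, D, E, F, G, H}, the whole schema; {A, C} is a candidate key.
No proper subset of any of these is a key, and no other minimal superkey exists.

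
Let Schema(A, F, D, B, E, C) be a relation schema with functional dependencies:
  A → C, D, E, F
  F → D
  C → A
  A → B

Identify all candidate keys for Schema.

{A}, {C}

Closure of {A} is {A, B, C, D, E, F}, the whole schema; {A} is a candidate key.
Closure of {C} is {A, B, C, D, E, F}, the whole schema; {C} is a candidate key.
Any other superkey properly contains one of these, so there are no further candidate keys.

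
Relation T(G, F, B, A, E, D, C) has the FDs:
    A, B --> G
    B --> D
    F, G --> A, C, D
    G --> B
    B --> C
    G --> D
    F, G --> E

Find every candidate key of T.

{F} never appears on the right of any FD, so every key must include it.
{F, G} is a candidate key since {F, G}⁺ = {A, B, C, D, E, F, G} covers every attribute.
{A, B, F} is a candidate key since {A, B, F}⁺ = {A, B, C, D, E, F, G} covers every attribute.
These are minimal and exhaustive — every other superkey contains one of them.

{A, B, F}, {F, G}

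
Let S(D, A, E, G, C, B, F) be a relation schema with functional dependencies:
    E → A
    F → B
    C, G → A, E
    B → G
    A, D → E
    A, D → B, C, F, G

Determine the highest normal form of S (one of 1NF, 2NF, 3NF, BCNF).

3NF

Candidate keys: {A, D}, {B, C, D}, {C, D, F}, {C, D, G}, {D, E}. Prime attributes: {A, B, C, D, E, F, G}.
E → A breaks BCNF: {E}⁺ = {A, E}, so {E} is not a superkey.
Its right-hand attributes {A} are all prime, as are those of every other non-superkey FD — the relation is in 3NF.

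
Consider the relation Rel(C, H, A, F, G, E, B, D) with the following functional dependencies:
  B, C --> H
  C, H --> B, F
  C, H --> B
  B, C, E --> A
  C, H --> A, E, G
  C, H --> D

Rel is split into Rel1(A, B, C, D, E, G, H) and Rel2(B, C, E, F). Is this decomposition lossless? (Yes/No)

Yes

The shared attributes are {B, C, E} and {B, C, E}⁺ = {A, B, C, D, E, F, G, H}.
This includes all of Rel1, so the common attributes are a superkey of Rel1 — the join is lossless.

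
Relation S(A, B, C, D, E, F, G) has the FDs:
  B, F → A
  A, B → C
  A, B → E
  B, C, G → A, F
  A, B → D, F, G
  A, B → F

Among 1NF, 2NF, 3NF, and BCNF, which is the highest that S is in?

Candidate keys: {A, B}, {B, C, G}, {B, F}. Prime attributes: {A, B, C, F, G}.
The left-hand side of every FD is a superkey, so BCNF is satisfied.

BCNF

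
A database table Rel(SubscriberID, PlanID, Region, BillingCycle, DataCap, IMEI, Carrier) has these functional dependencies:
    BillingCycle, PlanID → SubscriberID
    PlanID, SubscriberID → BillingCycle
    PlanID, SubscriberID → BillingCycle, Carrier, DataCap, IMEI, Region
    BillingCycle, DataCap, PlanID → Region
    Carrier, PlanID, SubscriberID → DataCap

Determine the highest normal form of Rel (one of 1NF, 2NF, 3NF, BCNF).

Candidate keys: {BillingCycle, PlanID}, {PlanID, SubscriberID}. Prime attributes: {BillingCycle, PlanID, SubscriberID}.
The left-hand side of every FD is a superkey, so BCNF is satisfied.

BCNF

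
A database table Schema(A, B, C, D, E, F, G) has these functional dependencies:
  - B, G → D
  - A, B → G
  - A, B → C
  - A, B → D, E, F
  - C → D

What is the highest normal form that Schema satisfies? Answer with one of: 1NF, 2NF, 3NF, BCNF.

2NF

Candidate key: {A, B}. Prime attributes: {A, B}.
For B, G → D we have {B, G}⁺ = {B, D, G}; {B, G} is not a superkey, so BCNF fails.
B, G → D has non-prime {D} on the right and a non-superkey on the left, so 3NF fails.
Checking every proper subset of each key, none determines a non-prime attribute — 2NF is satisfied.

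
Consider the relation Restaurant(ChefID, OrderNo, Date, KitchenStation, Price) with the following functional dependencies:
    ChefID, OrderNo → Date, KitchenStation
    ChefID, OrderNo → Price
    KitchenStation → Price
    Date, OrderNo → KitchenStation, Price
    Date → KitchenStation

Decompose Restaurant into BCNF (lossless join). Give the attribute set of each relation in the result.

{ChefID, Date, OrderNo}; {Date, KitchenStation}; {KitchenStation, Price}

Candidate key of the original relation: {ChefID, OrderNo}.
Within {ChefID, Date, KitchenStation, OrderNo, Price}: {KitchenStation}⁺ ∩ {ChefID, Date, KitchenStation, OrderNo, Price} = {KitchenStation, Price}, not the whole set, so KitchenStation → Price violates BCNF; decompose into {KitchenStation, Price} and {ChefID, Date, KitchenStation, OrderNo}.
{KitchenStation, Price}: every determinant is a superkey — BCNF.
Within {ChefID, Date, KitchenStation, OrderNo}: {Date, OrderNo}⁺ ∩ {ChefID, Date, KitchenStation, OrderNo} = {Date, KitchenStation, OrderNo}, not the whole set, so Date, OrderNo → KitchenStation violates BCNF; decompose into {Date, KitchenStation, OrderNo} and {ChefID, Date, OrderNo}.
Within {Date, KitchenStation, OrderNo}: {Date}⁺ ∩ {Date, KitchenStation, OrderNo} = {Date, KitchenStation}, not the whole set, so Date → KitchenStation violates BCNF; decompose into {Date, KitchenStation} and {Date, OrderNo}.
{Date, KitchenStation}: every determinant is a superkey — BCNF.
{Date, OrderNo}: every determinant is a superkey — BCNF.
{ChefID, Date, OrderNo}: every determinant is a superkey — BCNF.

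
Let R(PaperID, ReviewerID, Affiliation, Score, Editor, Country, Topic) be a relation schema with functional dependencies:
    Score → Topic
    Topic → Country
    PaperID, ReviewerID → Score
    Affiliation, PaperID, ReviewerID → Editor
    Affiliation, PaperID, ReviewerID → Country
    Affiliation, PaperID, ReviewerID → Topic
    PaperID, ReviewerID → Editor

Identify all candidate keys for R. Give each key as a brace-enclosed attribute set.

{Affiliation, PaperID, ReviewerID} never appear on the right of any FD, so every key must include all of them.
{Affiliation, PaperID, ReviewerID}⁺ = {Affiliation, Country, Editor, PaperID, ReviewerID, Score, Topic} — all of the relation — so {Affiliation, PaperID, ReviewerID} is a candidate key.
Every other attribute set either contains this one or has a smaller closure.

{Affiliation, PaperID, ReviewerID}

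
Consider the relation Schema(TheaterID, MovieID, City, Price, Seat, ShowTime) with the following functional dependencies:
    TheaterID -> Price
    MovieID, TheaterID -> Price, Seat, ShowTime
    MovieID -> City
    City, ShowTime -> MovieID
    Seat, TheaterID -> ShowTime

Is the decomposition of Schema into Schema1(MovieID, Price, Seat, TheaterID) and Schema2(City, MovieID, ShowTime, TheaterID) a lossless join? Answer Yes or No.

The shared attributes are {MovieID, TheaterID} and {MovieID, TheaterID}⁺ = {City, MovieID, Price, Seat, ShowTime, TheaterID}.
Since Schema1 ⊆ {City, MovieID, Price, Seat, ShowTime, TheaterID}, the intersection is a superkey of Schema1; the decomposition is lossless.

Yes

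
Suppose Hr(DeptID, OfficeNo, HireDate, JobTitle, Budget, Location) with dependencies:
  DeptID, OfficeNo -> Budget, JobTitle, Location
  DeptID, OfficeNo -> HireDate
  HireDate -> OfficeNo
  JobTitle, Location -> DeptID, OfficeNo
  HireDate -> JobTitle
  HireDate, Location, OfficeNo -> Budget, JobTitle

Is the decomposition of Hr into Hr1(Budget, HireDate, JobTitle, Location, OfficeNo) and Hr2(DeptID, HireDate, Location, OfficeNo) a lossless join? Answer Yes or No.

Yes

The shared attributes are {HireDate, Location, OfficeNo} and {HireDate, Location, OfficeNo}⁺ = {Budget, DeptID, HireDate, JobTitle, Location, OfficeNo}.
Since Hr1 ⊆ {Budget, DeptID, HireDate, JobTitle, Location, OfficeNo}, the intersection is a superkey of Hr1; the decomposition is lossless.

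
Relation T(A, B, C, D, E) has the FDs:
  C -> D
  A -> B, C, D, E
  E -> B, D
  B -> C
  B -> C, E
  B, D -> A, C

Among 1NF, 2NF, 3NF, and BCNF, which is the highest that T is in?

2NF

Candidate keys: {A}, {B}, {E}. Prime attributes: {A, B, E}.
For C -> D we have {C}⁺ = {C, D}; {C} is not a superkey, so BCNF fails.
Because {D} is non-prime and the left side of C -> D is not a superkey, the relation is not in 3NF.
With only single-attribute keys there can be no partial dependency, so 2NF holds.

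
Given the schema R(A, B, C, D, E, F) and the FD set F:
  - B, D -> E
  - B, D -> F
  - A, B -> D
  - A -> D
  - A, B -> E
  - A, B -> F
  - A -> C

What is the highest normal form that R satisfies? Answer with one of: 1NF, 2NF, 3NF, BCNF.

1NF

Candidate key: {A, B}. Prime attributes: {A, B}.
For B, D -> E we have {B, D}⁺ = {B, D, E, F}; {B, D} is not a superkey, so BCNF fails.
B, D -> E determines the non-prime attribute {E} from a non-superkey — 3NF is violated.
Since {A} ⊂ {A, B} and {A}⁺ ⊇ {C, D} with {C, D} non-prime, there is a partial dependency; 2NF fails.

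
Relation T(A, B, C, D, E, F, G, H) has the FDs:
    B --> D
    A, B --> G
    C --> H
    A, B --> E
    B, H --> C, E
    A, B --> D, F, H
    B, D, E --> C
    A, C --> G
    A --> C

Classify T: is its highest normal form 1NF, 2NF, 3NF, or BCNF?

Candidate key: {A, B}. Prime attributes: {A, B}.
B --> D: {B}⁺ = {B, D}, which is not all of the attributes, so the left side is not a superkey — BCNF is violated.
B --> D has non-prime {D} on the right and a non-superkey on the left, so 3NF fails.
Since {A} ⊂ {A, B} and {A}⁺ ⊇ {C, G, H} with {C, G, H} non-prime, there is a partial dependency; 2NF fails.

1NF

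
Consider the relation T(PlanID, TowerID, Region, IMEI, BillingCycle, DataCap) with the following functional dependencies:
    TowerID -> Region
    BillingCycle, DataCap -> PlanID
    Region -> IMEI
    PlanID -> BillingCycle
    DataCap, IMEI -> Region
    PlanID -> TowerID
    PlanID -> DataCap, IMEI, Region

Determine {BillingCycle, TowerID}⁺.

Start with {BillingCycle, TowerID}.
TowerID -> Region applies; add {Region} → now {BillingCycle, Region, TowerID}.
Region -> IMEI applies; add {IMEI} → now {BillingCycle, IMEI, Region, TowerID}.
No further FD applies.

{BillingCycle, IMEI, Region, TowerID}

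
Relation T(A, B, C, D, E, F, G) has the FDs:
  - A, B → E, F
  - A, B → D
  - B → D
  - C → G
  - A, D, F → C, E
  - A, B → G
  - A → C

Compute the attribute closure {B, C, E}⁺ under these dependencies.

Start with {B, C, E}.
B → D applies; add {D} → now {B, C, D, E}.
C → G applies; add {G} → now {B, C, D, E, G}.
No further FD applies.

{B, C, D, E, G}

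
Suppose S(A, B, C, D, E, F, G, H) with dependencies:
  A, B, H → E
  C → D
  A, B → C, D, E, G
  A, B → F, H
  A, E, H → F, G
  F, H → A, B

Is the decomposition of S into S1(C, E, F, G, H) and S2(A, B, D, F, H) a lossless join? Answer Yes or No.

Yes

The shared attributes are {F, H} and {F, H}⁺ = {A, B, C, D, E, F, G, H}.
S1 is contained in that closure, so S1 ∩ S2 → S1 holds and the join is lossless.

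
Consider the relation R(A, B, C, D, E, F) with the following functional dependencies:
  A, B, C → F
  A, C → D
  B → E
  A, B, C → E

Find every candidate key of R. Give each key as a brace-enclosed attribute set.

{A, B, C}

Attributes never on any right-hand side: {A, B, C} — every candidate key must contain all of them.
Closure of {A, B, C} is {A, B, C, D, E, F}, the whole schema; {A, B, C} is a candidate key.
No other minimal set has full closure, so this is the only candidate key.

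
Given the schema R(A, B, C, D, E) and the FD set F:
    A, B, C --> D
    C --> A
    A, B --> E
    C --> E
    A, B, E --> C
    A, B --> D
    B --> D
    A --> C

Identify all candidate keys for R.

No FD produces {B}, so it must be in every candidate key.
Closure of {A, B} is {A, B, C, D, E}, the whole schema; {A, B} is a candidate key.
Closure of {B, C} is {A, B, C, D, E}, the whole schema; {B, C} is a candidate key.
No proper subset of any of these is a key, and no other minimal superkey exists.

{A, B}, {B, C}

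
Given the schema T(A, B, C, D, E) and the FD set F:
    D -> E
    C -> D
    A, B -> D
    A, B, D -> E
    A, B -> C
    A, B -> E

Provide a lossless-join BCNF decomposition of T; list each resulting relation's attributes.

Candidate key of the original relation: {A, B}.
{A, B, C, D, E}: {D} determines {D, E} here but is not a superkey — split on D -> E, giving {D, E} and {A, B, C, D}.
{D, E}: every determinant is a superkey — BCNF.
{A, B, C, D}: {C} determines {C, D} here but is not a superkey — split on C -> D, giving {C, D} and {A, B, C}.
{C, D}: every determinant is a superkey — BCNF.
{A, B, C}: every determinant is a superkey — BCNF.

{A, B, C}; {C, D}; {D, E}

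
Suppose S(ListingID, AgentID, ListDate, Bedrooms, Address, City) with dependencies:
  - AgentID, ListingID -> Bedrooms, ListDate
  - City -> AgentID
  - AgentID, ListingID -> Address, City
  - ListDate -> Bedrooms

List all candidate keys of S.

{AgentID, ListingID}, {City, ListingID}

{ListingID} never appears on the right of any FD, so every key must include it.
{AgentID, ListingID} is a candidate key since {AgentID, ListingID}⁺ = {Address, AgentID, Bedrooms, City, ListDate, ListingID} covers every attribute.
{City, ListingID} is a candidate key since {City, ListingID}⁺ = {Address, AgentID, Bedrooms, City, ListDate, ListingID} covers every attribute.
No proper subset of any of these is a key, and no other minimal superkey exists.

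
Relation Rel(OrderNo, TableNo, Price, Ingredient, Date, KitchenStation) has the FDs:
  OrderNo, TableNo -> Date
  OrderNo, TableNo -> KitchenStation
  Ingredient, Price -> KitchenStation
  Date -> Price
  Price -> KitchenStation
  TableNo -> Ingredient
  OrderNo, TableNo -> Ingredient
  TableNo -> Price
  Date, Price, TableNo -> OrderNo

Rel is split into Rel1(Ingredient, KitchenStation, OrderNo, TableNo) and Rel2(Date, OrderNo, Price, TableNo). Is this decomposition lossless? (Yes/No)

Yes

Common attributes: {OrderNo, TableNo}; their closure is {Date, Ingredient, KitchenStation, OrderNo, Price, TableNo}.
Rel1 is contained in that closure, so Rel1 ∩ Rel2 -> Rel1 holds and the join is lossless.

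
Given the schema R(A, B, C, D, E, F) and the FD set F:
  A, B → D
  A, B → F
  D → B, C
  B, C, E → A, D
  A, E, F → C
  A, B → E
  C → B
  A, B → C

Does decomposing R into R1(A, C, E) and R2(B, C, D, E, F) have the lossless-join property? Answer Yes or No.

Common attributes: {C, E}; their closure is {A, B, C, D, E, F}.
R1 is contained in that closure, so R1 ∩ R2 → R1 holds and the join is lossless.

Yes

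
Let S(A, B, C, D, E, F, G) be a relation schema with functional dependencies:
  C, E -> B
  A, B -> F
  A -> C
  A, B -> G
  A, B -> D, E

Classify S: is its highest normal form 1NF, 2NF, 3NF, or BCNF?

1NF

Candidate keys: {A, B}, {A, E}. Prime attributes: {A, B, E}.
C, E -> B breaks BCNF: {C, E}⁺ = {B, C, E}, so {C, E} is not a superkey.
Because {C} is non-prime and the left side of A -> C is not a superkey, the relation is not in 3NF.
Since {A} ⊂ {A, B} and {A}⁺ ⊇ {C} with {C} non-prime, there is a partial dependency; 2NF fails.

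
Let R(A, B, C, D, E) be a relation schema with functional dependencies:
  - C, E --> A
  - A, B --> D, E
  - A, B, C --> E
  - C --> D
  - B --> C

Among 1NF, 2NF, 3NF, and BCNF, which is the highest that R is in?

Candidate keys: {A, B}, {B, E}. Prime attributes: {A, B, E}.
C, E --> A breaks BCNF: {C, E}⁺ = {A, C, D, E}, so {C, E} is not a superkey.
C --> D has non-prime {D} on the right and a non-superkey on the left, so 3NF fails.
The proper key subset {B} of {A, B} determines non-prime {C, D}, so the relation is not even in 2NF.

1NF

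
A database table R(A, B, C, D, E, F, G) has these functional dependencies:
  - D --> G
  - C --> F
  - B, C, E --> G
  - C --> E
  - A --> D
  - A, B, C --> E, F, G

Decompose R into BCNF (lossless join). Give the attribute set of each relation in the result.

Candidate key of the original relation: {A, B, C}.
In {A, B, C, D, E, F, G}, {D} is not a superkey ({D}⁺ restricted to this set is {D, G}), so split on D --> G into {D, G} and {A, B, C, D, E, F}.
{D, G} is in BCNF.
In {A, B, C, D, E, F}, {C} is not a superkey ({C}⁺ restricted to this set is {C, E, F}), so split on C --> E, F into {C, E, F} and {A, B, C, D}.
{C, E, F} is in BCNF.
In {A, B, C, D}, {A} is not a superkey ({A}⁺ restricted to this set is {A, D}), so split on A --> D into {A, D} and {A, B, C}.
{A, D} is in BCNF.
{A, B, C} is in BCNF.

{A, B, C}; {A, D}; {C, E, F}; {D, G}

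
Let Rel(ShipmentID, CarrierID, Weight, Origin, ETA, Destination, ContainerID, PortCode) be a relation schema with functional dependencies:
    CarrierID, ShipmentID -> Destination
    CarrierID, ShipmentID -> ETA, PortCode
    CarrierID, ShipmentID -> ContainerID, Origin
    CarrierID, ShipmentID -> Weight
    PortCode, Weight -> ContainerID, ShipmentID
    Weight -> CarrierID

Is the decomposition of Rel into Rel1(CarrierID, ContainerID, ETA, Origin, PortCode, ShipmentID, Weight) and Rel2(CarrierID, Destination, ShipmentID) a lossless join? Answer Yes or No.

Yes

The shared attributes are {CarrierID, ShipmentID} and {CarrierID, ShipmentID}⁺ = {CarrierID, ContainerID, Destination, ETA, Origin, PortCode, ShipmentID, Weight}.
Rel1 is contained in that closure, so Rel1 ∩ Rel2 -> Rel1 holds and the join is lossless.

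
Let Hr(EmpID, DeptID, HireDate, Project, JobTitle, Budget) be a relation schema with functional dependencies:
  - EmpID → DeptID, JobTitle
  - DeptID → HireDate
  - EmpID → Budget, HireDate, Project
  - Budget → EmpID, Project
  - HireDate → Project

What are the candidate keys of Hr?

{Budget}, {EmpID}

{Budget}⁺ = {Budget, DeptID, EmpID, HireDate, JobTitle, Project} — all of the relation — so {Budget} is a candidate key.
{EmpID}⁺ = {Budget, DeptID, EmpID, HireDate, JobTitle, Project} — all of the relation — so {EmpID} is a candidate key.
These are minimal and exhaustive — every other superkey contains one of them.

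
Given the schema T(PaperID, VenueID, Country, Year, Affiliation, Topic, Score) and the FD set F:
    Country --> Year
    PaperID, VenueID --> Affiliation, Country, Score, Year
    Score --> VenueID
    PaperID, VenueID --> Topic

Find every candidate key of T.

{PaperID, Score}, {PaperID, VenueID}

No FD produces {PaperID}, so it must be in every candidate key.
{PaperID, Score}⁺ = {Affiliation, Country, PaperID, Score, Topic, VenueID, Year}, which is every attribute, so {PaperID, Score} is a candidate key.
{PaperID, VenueID}⁺ = {Affiliation, Country, PaperID, Score, Topic, VenueID, Year}, which is every attribute, so {PaperID, VenueID} is a candidate key.
No proper subset of any of these is a key, and no other minimal superkey exists.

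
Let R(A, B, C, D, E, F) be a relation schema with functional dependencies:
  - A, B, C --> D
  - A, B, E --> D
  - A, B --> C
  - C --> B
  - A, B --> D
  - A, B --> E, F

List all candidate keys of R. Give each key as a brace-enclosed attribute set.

{A, B}, {A, C}

No FD produces {A}, so it must be in every candidate key.
{A, B}⁺ = {A, B, C, D, E, F} — all of the relation — so {A, B} is a candidate key.
{A, C}⁺ = {A, B, C, D, E, F} — all of the relation — so {A, C} is a candidate key.
These are minimal and exhaustive — every other superkey contains one of them.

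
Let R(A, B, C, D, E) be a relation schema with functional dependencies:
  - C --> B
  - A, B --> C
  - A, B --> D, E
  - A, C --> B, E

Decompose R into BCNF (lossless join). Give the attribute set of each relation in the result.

{A, C, D, E}; {B, C}

Candidate keys of the original relation: {A, B}, {A, C}.
{A, B, C, D, E}: {C} determines {B, C} here but is not a superkey — split on C --> B, giving {B, C} and {A, C, D, E}.
{B, C} has no BCNF violation.
{A, C, D, E} has no BCNF violation.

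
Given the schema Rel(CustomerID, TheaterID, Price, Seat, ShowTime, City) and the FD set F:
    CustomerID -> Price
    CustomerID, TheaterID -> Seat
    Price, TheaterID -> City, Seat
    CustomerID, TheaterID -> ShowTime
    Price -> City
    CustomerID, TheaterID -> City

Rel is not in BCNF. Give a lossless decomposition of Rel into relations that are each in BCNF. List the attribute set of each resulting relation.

{City, Price}; {CustomerID, Price}; {CustomerID, Seat, ShowTime, TheaterID}

Candidate key of the original relation: {CustomerID, TheaterID}.
In {City, CustomerID, Price, Seat, ShowTime, TheaterID}, {CustomerID} is not a superkey ({CustomerID}⁺ restricted to this set is {City, CustomerID, Price}), so split on CustomerID -> City, Price into {City, CustomerID, Price} and {CustomerID, Seat, ShowTime, TheaterID}.
In {City, CustomerID, Price}, {Price} is not a superkey ({Price}⁺ restricted to this set is {City, Price}), so split on Price -> City into {City, Price} and {CustomerID, Price}.
{City, Price} is in BCNF.
{CustomerID, Price} is in BCNF.
{CustomerID, Seat, ShowTime, TheaterID} is in BCNF.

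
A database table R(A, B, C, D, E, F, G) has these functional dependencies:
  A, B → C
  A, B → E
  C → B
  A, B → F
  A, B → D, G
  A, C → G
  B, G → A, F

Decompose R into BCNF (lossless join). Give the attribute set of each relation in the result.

{A, C, D, E, F, G}; {B, C}

Candidate keys of the original relation: {A, B}, {A, C}, {B, G}, {C, G}.
Within {A, B, C, D, E, F, G}: {C}⁺ ∩ {A, B, C, D, E, F, G} = {B, C}, not the whole set, so C → B violates BCNF; decompose into {B, C} and {A, C, D, E, F, G}.
{B, C} has no BCNF violation.
{A, C, D, E, F, G} has no BCNF violation.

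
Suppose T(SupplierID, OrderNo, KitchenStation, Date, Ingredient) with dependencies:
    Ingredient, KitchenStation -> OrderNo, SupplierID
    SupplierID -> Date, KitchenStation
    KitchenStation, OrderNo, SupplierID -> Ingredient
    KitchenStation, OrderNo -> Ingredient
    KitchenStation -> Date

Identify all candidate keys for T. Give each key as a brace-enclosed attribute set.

{Ingredient, KitchenStation}⁺ = {Date, Ingredient, KitchenStation, OrderNo, SupplierID}, which is every attribute, so {Ingredient, KitchenStation} is a candidate key.
{Ingredient, SupplierID}⁺ = {Date, Ingredient, KitchenStation, OrderNo, SupplierID}, which is every attribute, so {Ingredient, SupplierID} is a candidate key.
{KitchenStation, OrderNo}⁺ = {Date, Ingredient, KitchenStation, OrderNo, SupplierID}, which is every attribute, so {KitchenStation, OrderNo} is a candidate key.
{OrderNo, SupplierID}⁺ = {Date, Ingredient, KitchenStation, OrderNo, SupplierID}, which is every attribute, so {OrderNo, SupplierID} is a candidate key.
Any other superkey properly contains one of these, so there are no further candidate keys.

{Ingredient, KitchenStation}, {Ingredient, SupplierID}, {KitchenStation, OrderNo}, {OrderNo, SupplierID}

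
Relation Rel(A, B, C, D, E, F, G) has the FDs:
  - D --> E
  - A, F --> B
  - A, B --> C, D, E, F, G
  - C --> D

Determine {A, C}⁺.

{A, C, D, E}

Start with {A, C}.
C --> D applies; add {D} → now {A, C, D}.
D --> E applies; add {E} → now {A, C, D, E}.
No further FD applies.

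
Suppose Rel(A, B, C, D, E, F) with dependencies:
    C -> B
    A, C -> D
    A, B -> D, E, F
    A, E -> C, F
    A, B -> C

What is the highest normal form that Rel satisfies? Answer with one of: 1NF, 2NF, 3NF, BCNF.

Candidate keys: {A, B}, {A, C}, {A, E}. Prime attributes: {A, B, C, E}.
C -> B breaks BCNF: {C}⁺ = {B, C}, so {C} is not a superkey.
Since {B} ⊆ prime attributes and every other non-superkey FD also has a prime right side, the schema is in 3NF.

3NF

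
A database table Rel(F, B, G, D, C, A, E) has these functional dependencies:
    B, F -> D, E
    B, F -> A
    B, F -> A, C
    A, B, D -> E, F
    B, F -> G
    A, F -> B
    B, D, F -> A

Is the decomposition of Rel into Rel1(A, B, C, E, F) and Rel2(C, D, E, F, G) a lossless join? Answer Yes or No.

No

Common attributes: {C, E, F}; their closure is {C, E, F}.
The closure covers neither Rel1 nor Rel2 entirely; the join is not lossless.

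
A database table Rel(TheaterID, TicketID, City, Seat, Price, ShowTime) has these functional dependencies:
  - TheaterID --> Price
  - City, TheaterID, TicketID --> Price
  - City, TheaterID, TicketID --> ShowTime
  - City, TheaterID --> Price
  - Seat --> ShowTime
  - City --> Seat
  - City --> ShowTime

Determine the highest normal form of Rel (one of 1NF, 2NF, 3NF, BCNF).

Candidate key: {City, TheaterID, TicketID}. Prime attributes: {City, TheaterID, TicketID}.
TheaterID --> Price: {TheaterID}⁺ = {Price, TheaterID}, which is not all of the attributes, so the left side is not a superkey — BCNF is violated.
Because {Price} is non-prime and the left side of TheaterID --> Price is not a superkey, the relation is not in 3NF.
{City} is a proper subset of the key {City, TheaterID, TicketID}, and {City}⁺ contains the non-prime attributes {Seat, ShowTime} — a partial dependency, so 2NF is violated.

1NF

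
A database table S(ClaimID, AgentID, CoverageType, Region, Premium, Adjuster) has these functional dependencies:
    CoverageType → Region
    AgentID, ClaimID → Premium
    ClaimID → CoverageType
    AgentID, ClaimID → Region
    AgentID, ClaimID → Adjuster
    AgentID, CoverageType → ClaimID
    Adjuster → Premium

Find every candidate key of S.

{AgentID, ClaimID}, {AgentID, CoverageType}

{AgentID} never appears on the right of any FD, so every key must include it.
{AgentID, ClaimID} is a candidate key since {AgentID, ClaimID}⁺ = {Adjuster, AgentID, ClaimID, CoverageType, Premium, Region} covers every attribute.
{AgentID, CoverageType} is a candidate key since {AgentID, CoverageType}⁺ = {Adjuster, AgentID, ClaimID, CoverageType, Premium, Region} covers every attribute.
Any other superkey properly contains one of these, so there are no further candidate keys.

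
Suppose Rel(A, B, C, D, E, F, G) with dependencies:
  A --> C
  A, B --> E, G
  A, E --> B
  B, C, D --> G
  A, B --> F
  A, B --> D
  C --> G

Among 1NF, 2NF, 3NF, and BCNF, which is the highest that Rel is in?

Candidate keys: {A, B}, {A, E}. Prime attributes: {A, B, E}.
A --> C breaks BCNF: {A}⁺ = {A, C, G}, so {A} is not a superkey.
A --> C determines the non-prime attribute {C} from a non-superkey — 3NF is violated.
Since {A} ⊂ {A, B} and {A}⁺ ⊇ {C, G} with {C, G} non-prime, there is a partial dependency; 2NF fails.

1NF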